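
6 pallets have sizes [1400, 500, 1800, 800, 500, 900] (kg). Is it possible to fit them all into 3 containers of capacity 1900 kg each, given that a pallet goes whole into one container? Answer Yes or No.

No

Total = 5900 kg; ⌈5900/1900⌉ = 4.
At least 4 containers are required, but only 3 are allowed.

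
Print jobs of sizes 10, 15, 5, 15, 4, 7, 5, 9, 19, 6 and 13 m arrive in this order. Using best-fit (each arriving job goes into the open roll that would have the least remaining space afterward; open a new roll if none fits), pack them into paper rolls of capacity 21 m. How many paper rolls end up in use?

  10 → roll 1 (new)  [load 10/21]
  15 → roll 2 (new)  [load 15/21]
  5 → roll 2  [load 20/21]
  15 → roll 3 (new)  [load 15/21]
  4 → roll 3  [load 19/21]
  7 → roll 1  [load 17/21]
  5 → roll 4 (new)  [load 5/21]
  9 → roll 4  [load 14/21]
  19 → roll 5 (new)  [load 19/21]
  6 → roll 4  [load 20/21]
  13 → roll 6 (new)  [load 13/21]
6 paper rolls opened.

6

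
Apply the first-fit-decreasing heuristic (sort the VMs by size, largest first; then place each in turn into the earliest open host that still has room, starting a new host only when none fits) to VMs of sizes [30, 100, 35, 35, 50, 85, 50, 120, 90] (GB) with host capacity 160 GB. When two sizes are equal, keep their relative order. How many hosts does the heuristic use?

4

Sorted descending: 120, 100, 90, 85, 50, 50, 35, 35, 30.
  120 → host 1 (new)  [load 120/160]
  100 → host 2 (new)  [load 100/160]
  90 → host 3 (new)  [load 90/160]
  85 → host 4 (new)  [load 85/160]
  50 → host 2  [load 150/160]
  50 → host 3  [load 140/160]
  35 → host 1  [load 155/160]
  35 → host 4  [load 120/160]
  30 → host 4  [load 150/160]
4 hosts opened.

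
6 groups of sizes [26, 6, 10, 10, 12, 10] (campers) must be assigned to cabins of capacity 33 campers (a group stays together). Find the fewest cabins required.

3

Total = 26 + 12 + 10 + 10 + 10 + 6 = 74 campers.
Lower bound: ⌈74/33⌉ = 3 cabins.
A packing using 3 cabins:
  cabin 1: 26 + 6 = 32
  cabin 2: 12 + 10 + 10 = 32
  cabin 3: 10 = 10
This matches the lower bound, so 3 is optimal.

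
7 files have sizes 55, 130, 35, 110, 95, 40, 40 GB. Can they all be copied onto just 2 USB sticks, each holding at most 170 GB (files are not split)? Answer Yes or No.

Total = 505 GB; ⌈505/170⌉ = 3.
At least 3 USB sticks are required, but only 2 are allowed.

No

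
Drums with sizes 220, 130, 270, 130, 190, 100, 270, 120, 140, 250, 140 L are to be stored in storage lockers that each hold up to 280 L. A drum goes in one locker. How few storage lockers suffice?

8

Total = 270 + 270 + 250 + 220 + 190 + 140 + 140 + 130 + 130 + 120 + 100 = 1960 L.
Lower bound: ⌈1960/280⌉ = 7 storage lockers.
A packing using 8 storage lockers:
  locker 1: 270 = 270
  locker 2: 270 = 270
  locker 3: 250 = 250
  locker 4: 220 = 220
  locker 5: 190 = 190
  locker 6: 140 + 140 = 280
  locker 7: 130 + 130 = 260
  locker 8: 120 + 100 = 220
No arrangement into 7 storage lockers stays within capacity, so 8 is optimal.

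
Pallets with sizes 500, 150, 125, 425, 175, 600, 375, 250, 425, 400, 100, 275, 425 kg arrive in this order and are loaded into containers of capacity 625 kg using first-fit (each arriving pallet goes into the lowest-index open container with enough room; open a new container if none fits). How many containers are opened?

  500 → container 1 (new)  [load 500/625]
  150 → container 2 (new)  [load 150/625]
  125 → container 1  [load 625/625]
  425 → container 2  [load 575/625]
  175 → container 3 (new)  [load 175/625]
  600 → container 4 (new)  [load 600/625]
  375 → container 3  [load 550/625]
  250 → container 5 (new)  [load 250/625]
  425 → container 6 (new)  [load 425/625]
  400 → container 7 (new)  [load 400/625]
  100 → container 5  [load 350/625]
  275 → container 5  [load 625/625]
  425 → container 8 (new)  [load 425/625]
8 containers opened.

8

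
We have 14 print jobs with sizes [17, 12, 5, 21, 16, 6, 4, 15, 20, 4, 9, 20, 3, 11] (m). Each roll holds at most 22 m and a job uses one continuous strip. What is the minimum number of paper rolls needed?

Total = 21 + 20 + 20 + 17 + 16 + 15 + 12 + 11 + 9 + 6 + 5 + 4 + 4 + 3 = 163 m.
Lower bound: ⌈163/22⌉ = 8 paper rolls.
A packing using 8 paper rolls:
  roll 1: 21 = 21
  roll 2: 20 = 20
  roll 3: 20 = 20
  roll 4: 17 + 5 = 22
  roll 5: 16 + 6 = 22
  roll 6: 15 + 4 + 3 = 22
  roll 7: 12 + 9 = 21
  roll 8: 11 + 4 = 15
This matches the lower bound, so 8 is optimal.

8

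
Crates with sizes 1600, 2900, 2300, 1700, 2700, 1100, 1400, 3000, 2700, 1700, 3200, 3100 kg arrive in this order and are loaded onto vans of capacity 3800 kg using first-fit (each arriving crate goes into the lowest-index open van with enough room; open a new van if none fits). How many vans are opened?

9

  1600 → van 1 (new)  [load 1600/3800]
  2900 → van 2 (new)  [load 2900/3800]
  2300 → van 3 (new)  [load 2300/3800]
  1700 → van 1  [load 3300/3800]
  2700 → van 4 (new)  [load 2700/3800]
  1100 → van 3  [load 3400/3800]
  1400 → van 5 (new)  [load 1400/3800]
  3000 → van 6 (new)  [load 3000/3800]
  2700 → van 7 (new)  [load 2700/3800]
  1700 → van 5  [load 3100/3800]
  3200 → van 8 (new)  [load 3200/3800]
  3100 → van 9 (new)  [load 3100/3800]
9 vans opened.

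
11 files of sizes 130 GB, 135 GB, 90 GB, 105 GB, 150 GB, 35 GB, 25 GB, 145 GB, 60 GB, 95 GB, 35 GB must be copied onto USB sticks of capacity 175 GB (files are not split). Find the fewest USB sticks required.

7

Total = 150 + 145 + 135 + 130 + 105 + 95 + 90 + 60 + 35 + 35 + 25 = 1005 GB.
Lower bound: ⌈1005/175⌉ = 6 USB sticks.
Also, 7 files each exceed 175/2 GB, and no two of those can share a USB stick, so at least 7 USB sticks are needed.
A packing using 7 USB sticks:
  USB stick 1: 150 + 25 = 175
  USB stick 2: 145 = 145
  USB stick 3: 135 + 35 = 170
  USB stick 4: 130 + 35 = 165
  USB stick 5: 105 + 60 = 165
  USB stick 6: 95 = 95
  USB stick 7: 90 = 90
This matches the lower bound, so 7 is optimal.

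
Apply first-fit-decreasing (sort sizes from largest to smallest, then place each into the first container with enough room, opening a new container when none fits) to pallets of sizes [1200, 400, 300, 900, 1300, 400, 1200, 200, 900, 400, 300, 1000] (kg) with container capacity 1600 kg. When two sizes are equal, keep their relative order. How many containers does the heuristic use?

Sorted descending: 1300, 1200, 1200, 1000, 900, 900, 400, 400, 400, 300, 300, 200.
  1300 → container 1 (new)  [load 1300/1600]
  1200 → container 2 (new)  [load 1200/1600]
  1200 → container 3 (new)  [load 1200/1600]
  1000 → container 4 (new)  [load 1000/1600]
  900 → container 5 (new)  [load 900/1600]
  900 → container 6 (new)  [load 900/1600]
  400 → container 2  [load 1600/1600]
  400 → container 3  [load 1600/1600]
  400 → container 4  [load 1400/1600]
  300 → container 1  [load 1600/1600]
  300 → container 5  [load 1200/1600]
  200 → container 4  [load 1600/1600]
6 containers opened.

6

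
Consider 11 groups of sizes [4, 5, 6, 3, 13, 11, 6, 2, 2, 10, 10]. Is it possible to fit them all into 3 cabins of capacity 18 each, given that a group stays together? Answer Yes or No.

No

Total = 72; ⌈72/18⌉ = 4.
At least 4 cabins are required, but only 3 are allowed.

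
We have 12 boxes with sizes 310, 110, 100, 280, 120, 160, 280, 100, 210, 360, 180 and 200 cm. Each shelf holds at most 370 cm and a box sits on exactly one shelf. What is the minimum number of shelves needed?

Total = 360 + 310 + 280 + 280 + 210 + 200 + 180 + 160 + 120 + 110 + 100 + 100 = 2410 cm.
Lower bound: ⌈2410/370⌉ = 7 shelves.
A packing using 8 shelves:
  shelf 1: 360 = 360
  shelf 2: 310 = 310
  shelf 3: 280 = 280
  shelf 4: 280 = 280
  shelf 5: 210 + 160 = 370
  shelf 6: 200 + 120 = 320
  shelf 7: 180 + 110 = 290
  shelf 8: 100 + 100 = 200
No arrangement into 7 shelves stays within capacity, so 8 is optimal.

8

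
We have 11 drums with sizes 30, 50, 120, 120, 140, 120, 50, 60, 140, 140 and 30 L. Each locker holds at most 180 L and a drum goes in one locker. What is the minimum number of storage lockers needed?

Total = 140 + 140 + 140 + 120 + 120 + 120 + 60 + 50 + 50 + 30 + 30 = 1000 L.
Lower bound: ⌈1000/180⌉ = 6 storage lockers.
A packing using 6 storage lockers:
  locker 1: 140 + 30 = 170
  locker 2: 140 + 30 = 170
  locker 3: 140 = 140
  locker 4: 120 + 60 = 180
  locker 5: 120 + 50 = 170
  locker 6: 120 + 50 = 170
This matches the lower bound, so 6 is optimal.

6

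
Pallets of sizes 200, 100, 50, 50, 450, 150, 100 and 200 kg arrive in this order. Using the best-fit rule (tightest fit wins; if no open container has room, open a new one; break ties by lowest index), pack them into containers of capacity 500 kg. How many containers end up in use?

3

  200 → container 1 (new)  [load 200/500]
  100 → container 1  [load 300/500]
  50 → container 1  [load 350/500]
  50 → container 1  [load 400/500]
  450 → container 2 (new)  [load 450/500]
  150 → container 3 (new)  [load 150/500]
  100 → container 1  [load 500/500]
  200 → container 3  [load 350/500]
3 containers opened.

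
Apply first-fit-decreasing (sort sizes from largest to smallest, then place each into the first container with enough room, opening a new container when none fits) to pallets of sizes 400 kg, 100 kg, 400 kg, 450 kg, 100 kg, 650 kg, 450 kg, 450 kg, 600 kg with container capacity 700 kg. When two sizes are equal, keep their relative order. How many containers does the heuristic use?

Sorted descending: 650, 600, 450, 450, 450, 400, 400, 100, 100.
  650 → container 1 (new)  [load 650/700]
  600 → container 2 (new)  [load 600/700]
  450 → container 3 (new)  [load 450/700]
  450 → container 4 (new)  [load 450/700]
  450 → container 5 (new)  [load 450/700]
  400 → container 6 (new)  [load 400/700]
  400 → container 7 (new)  [load 400/700]
  100 → container 2  [load 700/700]
  100 → container 3  [load 550/700]
7 containers opened.

7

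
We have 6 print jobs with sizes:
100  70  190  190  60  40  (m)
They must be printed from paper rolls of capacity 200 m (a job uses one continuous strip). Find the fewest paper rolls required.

Total = 190 + 190 + 100 + 70 + 60 + 40 = 650 m.
Lower bound: ⌈650/200⌉ = 4 paper rolls.
A packing using 4 paper rolls:
  roll 1: 190 = 190
  roll 2: 190 = 190
  roll 3: 100 + 70 = 170
  roll 4: 60 + 40 = 100
This matches the lower bound, so 4 is optimal.

4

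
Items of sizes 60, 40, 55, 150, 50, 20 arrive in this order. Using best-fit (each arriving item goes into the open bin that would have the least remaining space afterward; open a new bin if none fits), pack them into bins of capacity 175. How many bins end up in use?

3

  60 → bin 1 (new)  [load 60/175]
  40 → bin 1  [load 100/175]
  55 → bin 1  [load 155/175]
  150 → bin 2 (new)  [load 150/175]
  50 → bin 3 (new)  [load 50/175]
  20 → bin 1  [load 175/175]
3 bins opened.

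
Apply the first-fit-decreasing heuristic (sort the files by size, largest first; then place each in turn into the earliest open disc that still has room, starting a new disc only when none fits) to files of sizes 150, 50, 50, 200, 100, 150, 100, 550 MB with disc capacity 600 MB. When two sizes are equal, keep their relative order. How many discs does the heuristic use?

3

Sorted descending: 550, 200, 150, 150, 100, 100, 50, 50.
  550 → disc 1 (new)  [load 550/600]
  200 → disc 2 (new)  [load 200/600]
  150 → disc 2  [load 350/600]
  150 → disc 2  [load 500/600]
  100 → disc 2  [load 600/600]
  100 → disc 3 (new)  [load 100/600]
  50 → disc 1  [load 600/600]
  50 → disc 3  [load 150/600]
3 discs opened.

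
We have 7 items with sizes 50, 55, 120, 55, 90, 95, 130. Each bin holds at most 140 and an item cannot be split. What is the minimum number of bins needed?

5

Total = 130 + 120 + 95 + 90 + 55 + 55 + 50 = 595.
Lower bound: ⌈595/140⌉ = 5 bins.
A packing using 5 bins:
  bin 1: 130 = 130
  bin 2: 120 = 120
  bin 3: 95 = 95
  bin 4: 90 + 50 = 140
  bin 5: 55 + 55 = 110
This matches the lower bound, so 5 is optimal.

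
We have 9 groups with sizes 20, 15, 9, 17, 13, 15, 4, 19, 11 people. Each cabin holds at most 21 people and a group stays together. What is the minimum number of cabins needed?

7

Total = 20 + 19 + 17 + 15 + 15 + 13 + 11 + 9 + 4 = 123 people.
Lower bound: ⌈123/21⌉ = 6 cabins.
Also, 7 groups each exceed 21/2 people, and no two of those can share a cabin, so at least 7 cabins are needed.
A packing using 7 cabins:
  cabin 1: 20 = 20
  cabin 2: 19 = 19
  cabin 3: 17 + 4 = 21
  cabin 4: 15 = 15
  cabin 5: 15 = 15
  cabin 6: 13 = 13
  cabin 7: 11 + 9 = 20
This matches the lower bound, so 7 is optimal.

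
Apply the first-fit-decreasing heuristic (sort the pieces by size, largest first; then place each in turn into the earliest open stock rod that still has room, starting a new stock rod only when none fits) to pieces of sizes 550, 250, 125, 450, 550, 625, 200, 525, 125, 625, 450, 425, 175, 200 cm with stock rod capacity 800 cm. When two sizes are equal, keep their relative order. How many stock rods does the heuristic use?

Sorted descending: 625, 625, 550, 550, 525, 450, 450, 425, 250, 200, 200, 175, 125, 125.
  625 → stock rod 1 (new)  [load 625/800]
  625 → stock rod 2 (new)  [load 625/800]
  550 → stock rod 3 (new)  [load 550/800]
  550 → stock rod 4 (new)  [load 550/800]
  525 → stock rod 5 (new)  [load 525/800]
  450 → stock rod 6 (new)  [load 450/800]
  450 → stock rod 7 (new)  [load 450/800]
  425 → stock rod 8 (new)  [load 425/800]
  250 → stock rod 3  [load 800/800]
  200 → stock rod 4  [load 750/800]
  200 → stock rod 5  [load 725/800]
  175 → stock rod 1  [load 800/800]
  125 → stock rod 2  [load 750/800]
  125 → stock rod 6  [load 575/800]
8 stock rods opened.

8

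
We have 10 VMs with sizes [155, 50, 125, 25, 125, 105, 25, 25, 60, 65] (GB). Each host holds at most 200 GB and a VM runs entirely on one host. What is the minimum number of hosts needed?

4

Total = 155 + 125 + 125 + 105 + 65 + 60 + 50 + 25 + 25 + 25 = 760 GB.
Lower bound: ⌈760/200⌉ = 4 hosts.
A packing using 4 hosts:
  host 1: 155 + 25 = 180
  host 2: 125 + 65 = 190
  host 3: 125 + 50 + 25 = 200
  host 4: 105 + 60 + 25 = 190
This matches the lower bound, so 4 is optimal.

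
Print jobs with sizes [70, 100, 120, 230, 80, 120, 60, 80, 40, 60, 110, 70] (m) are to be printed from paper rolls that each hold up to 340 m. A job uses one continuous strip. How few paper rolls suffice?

4

Total = 230 + 120 + 120 + 110 + 100 + 80 + 80 + 70 + 70 + 60 + 60 + 40 = 1140 m.
Lower bound: ⌈1140/340⌉ = 4 paper rolls.
A packing using 4 paper rolls:
  roll 1: 230 + 110 = 340
  roll 2: 120 + 120 + 100 = 340
  roll 3: 80 + 80 + 70 + 70 + 40 = 340
  roll 4: 60 + 60 = 120
This matches the lower bound, so 4 is optimal.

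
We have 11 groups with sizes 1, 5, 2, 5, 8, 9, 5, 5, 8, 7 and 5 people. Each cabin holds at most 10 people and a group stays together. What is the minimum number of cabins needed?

Total = 9 + 8 + 8 + 7 + 5 + 5 + 5 + 5 + 5 + 2 + 1 = 60 people.
Lower bound: ⌈60/10⌉ = 6 cabins.
A packing using 7 cabins:
  cabin 1: 9 + 1 = 10
  cabin 2: 8 + 2 = 10
  cabin 3: 8 = 8
  cabin 4: 7 = 7
  cabin 5: 5 + 5 = 10
  cabin 6: 5 + 5 = 10
  cabin 7: 5 = 5
No arrangement into 6 cabins stays within capacity, so 7 is optimal.

7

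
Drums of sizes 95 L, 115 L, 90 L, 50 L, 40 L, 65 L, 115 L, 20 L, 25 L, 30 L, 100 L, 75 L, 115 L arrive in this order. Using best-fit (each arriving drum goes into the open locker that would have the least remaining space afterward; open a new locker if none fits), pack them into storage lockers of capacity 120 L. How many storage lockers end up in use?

9

  95 → locker 1 (new)  [load 95/120]
  115 → locker 2 (new)  [load 115/120]
  90 → locker 3 (new)  [load 90/120]
  50 → locker 4 (new)  [load 50/120]
  40 → locker 4  [load 90/120]
  65 → locker 5 (new)  [load 65/120]
  115 → locker 6 (new)  [load 115/120]
  20 → locker 1  [load 115/120]
  25 → locker 3  [load 115/120]
  30 → locker 4  [load 120/120]
  100 → locker 7 (new)  [load 100/120]
  75 → locker 8 (new)  [load 75/120]
  115 → locker 9 (new)  [load 115/120]
9 storage lockers opened.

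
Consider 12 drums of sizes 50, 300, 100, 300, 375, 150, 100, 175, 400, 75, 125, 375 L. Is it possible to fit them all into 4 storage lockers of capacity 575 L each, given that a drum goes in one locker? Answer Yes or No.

No

Total = 2525 L; ⌈2525/575⌉ = 5.
At least 5 storage lockers are required, but only 4 are allowed.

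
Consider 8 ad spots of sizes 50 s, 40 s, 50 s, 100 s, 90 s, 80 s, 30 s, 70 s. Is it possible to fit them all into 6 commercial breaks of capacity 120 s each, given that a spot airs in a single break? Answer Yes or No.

A valid assignment using 5 commercial breaks:
  break 1: 100 = 100
  break 2: 90 + 30 = 120
  break 3: 80 + 40 = 120
  break 4: 70 + 50 = 120
  break 5: 50 = 50
That uses only 5 ≤ 6, so 6 commercial breaks are enough.

Yes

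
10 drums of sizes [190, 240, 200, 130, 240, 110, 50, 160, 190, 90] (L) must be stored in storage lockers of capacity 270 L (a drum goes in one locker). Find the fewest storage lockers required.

7

Total = 240 + 240 + 200 + 190 + 190 + 160 + 130 + 110 + 90 + 50 = 1600 L.
Lower bound: ⌈1600/270⌉ = 6 storage lockers.
A packing using 7 storage lockers:
  locker 1: 240 = 240
  locker 2: 240 = 240
  locker 3: 200 + 50 = 250
  locker 4: 190 = 190
  locker 5: 190 = 190
  locker 6: 160 + 110 = 270
  locker 7: 130 + 90 = 220
No arrangement into 6 storage lockers stays within capacity, so 7 is optimal.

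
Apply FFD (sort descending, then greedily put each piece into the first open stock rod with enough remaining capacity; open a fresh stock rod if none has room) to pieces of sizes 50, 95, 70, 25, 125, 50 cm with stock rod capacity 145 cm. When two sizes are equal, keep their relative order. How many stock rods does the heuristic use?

3

Sorted descending: 125, 95, 70, 50, 50, 25.
  125 → stock rod 1 (new)  [load 125/145]
  95 → stock rod 2 (new)  [load 95/145]
  70 → stock rod 3 (new)  [load 70/145]
  50 → stock rod 2  [load 145/145]
  50 → stock rod 3  [load 120/145]
  25 → stock rod 3  [load 145/145]
3 stock rods opened.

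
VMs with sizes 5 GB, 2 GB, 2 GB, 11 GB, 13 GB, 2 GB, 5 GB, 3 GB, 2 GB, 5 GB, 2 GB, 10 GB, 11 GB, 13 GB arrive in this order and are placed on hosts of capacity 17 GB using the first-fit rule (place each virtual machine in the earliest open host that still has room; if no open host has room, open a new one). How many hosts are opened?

6

  5 → host 1 (new)  [load 5/17]
  2 → host 1  [load 7/17]
  2 → host 1  [load 9/17]
  11 → host 2 (new)  [load 11/17]
  13 → host 3 (new)  [load 13/17]
  2 → host 1  [load 11/17]
  5 → host 1  [load 16/17]
  3 → host 2  [load 14/17]
  2 → host 2  [load 16/17]
  5 → host 4 (new)  [load 5/17]
  2 → host 3  [load 15/17]
  10 → host 4  [load 15/17]
  11 → host 5 (new)  [load 11/17]
  13 → host 6 (new)  [load 13/17]
6 hosts opened.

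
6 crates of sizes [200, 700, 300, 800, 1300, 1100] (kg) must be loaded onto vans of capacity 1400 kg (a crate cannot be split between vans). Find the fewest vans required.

4

Total = 1300 + 1100 + 800 + 700 + 300 + 200 = 4400 kg.
Lower bound: ⌈4400/1400⌉ = 4 vans.
A packing using 4 vans:
  van 1: 1300 = 1300
  van 2: 1100 + 300 = 1400
  van 3: 800 + 200 = 1000
  van 4: 700 = 700
This matches the lower bound, so 4 is optimal.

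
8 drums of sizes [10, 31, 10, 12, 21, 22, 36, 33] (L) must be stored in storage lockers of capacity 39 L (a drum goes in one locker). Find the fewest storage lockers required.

Total = 36 + 33 + 31 + 22 + 21 + 12 + 10 + 10 = 175 L.
Lower bound: ⌈175/39⌉ = 5 storage lockers.
A packing using 6 storage lockers:
  locker 1: 36 = 36
  locker 2: 33 = 33
  locker 3: 31 = 31
  locker 4: 22 + 12 = 34
  locker 5: 21 + 10 = 31
  locker 6: 10 = 10
No arrangement into 5 storage lockers stays within capacity, so 6 is optimal.

6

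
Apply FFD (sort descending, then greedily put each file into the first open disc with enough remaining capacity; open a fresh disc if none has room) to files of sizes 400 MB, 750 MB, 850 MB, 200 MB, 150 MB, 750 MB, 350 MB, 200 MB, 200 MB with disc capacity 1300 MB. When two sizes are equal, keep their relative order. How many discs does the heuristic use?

Sorted descending: 850, 750, 750, 400, 350, 200, 200, 200, 150.
  850 → disc 1 (new)  [load 850/1300]
  750 → disc 2 (new)  [load 750/1300]
  750 → disc 3 (new)  [load 750/1300]
  400 → disc 1  [load 1250/1300]
  350 → disc 2  [load 1100/1300]
  200 → disc 2  [load 1300/1300]
  200 → disc 3  [load 950/1300]
  200 → disc 3  [load 1150/1300]
  150 → disc 3  [load 1300/1300]
3 discs opened.

3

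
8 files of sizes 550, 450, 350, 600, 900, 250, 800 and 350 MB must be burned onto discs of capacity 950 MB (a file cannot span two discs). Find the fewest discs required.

Total = 900 + 800 + 600 + 550 + 450 + 350 + 350 + 250 = 4250 MB.
Lower bound: ⌈4250/950⌉ = 5 discs.
A packing using 5 discs:
  disc 1: 900 = 900
  disc 2: 800 = 800
  disc 3: 600 + 350 = 950
  disc 4: 550 + 350 = 900
  disc 5: 450 + 250 = 700
This matches the lower bound, so 5 is optimal.

5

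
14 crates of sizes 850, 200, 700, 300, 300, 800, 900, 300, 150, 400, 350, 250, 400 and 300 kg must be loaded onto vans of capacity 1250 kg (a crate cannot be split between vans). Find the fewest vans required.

5

Total = 900 + 850 + 800 + 700 + 400 + 400 + 350 + 300 + 300 + 300 + 300 + 250 + 200 + 150 = 6200 kg.
Lower bound: ⌈6200/1250⌉ = 5 vans.
A packing using 5 vans:
  van 1: 900 + 350 = 1250
  van 2: 850 + 400 = 1250
  van 3: 800 + 400 = 1200
  van 4: 700 + 300 + 250 = 1250
  van 5: 300 + 300 + 300 + 200 + 150 = 1250
This matches the lower bound, so 5 is optimal.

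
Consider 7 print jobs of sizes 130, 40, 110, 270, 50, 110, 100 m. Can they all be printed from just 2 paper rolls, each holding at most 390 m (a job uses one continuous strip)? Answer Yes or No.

No

Total = 810 m; ⌈810/390⌉ = 3.
At least 3 paper rolls are required, but only 2 are allowed.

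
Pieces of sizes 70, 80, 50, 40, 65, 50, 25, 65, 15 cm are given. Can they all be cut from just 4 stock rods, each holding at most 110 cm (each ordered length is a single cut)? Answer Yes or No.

Total = 460 cm; ⌈460/110⌉ = 5.
At least 5 stock rods are required, but only 4 are allowed.

No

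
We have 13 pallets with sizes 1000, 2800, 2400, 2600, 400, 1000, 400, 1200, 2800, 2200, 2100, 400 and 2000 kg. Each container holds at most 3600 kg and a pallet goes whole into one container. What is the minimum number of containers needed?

Total = 2800 + 2800 + 2600 + 2400 + 2200 + 2100 + 2000 + 1200 + 1000 + 1000 + 400 + 400 + 400 = 21300 kg.
Lower bound: ⌈21300/3600⌉ = 6 containers.
Also, 7 pallets each exceed 1800 kg, and no two of those can share a container, so at least 7 containers are needed.
A packing using 7 containers:
  container 1: 2800 + 400 + 400 = 3600
  container 2: 2800 + 400 = 3200
  container 3: 2600 + 1000 = 3600
  container 4: 2400 + 1200 = 3600
  container 5: 2200 + 1000 = 3200
  container 6: 2100 = 2100
  container 7: 2000 = 2000
This matches the lower bound, so 7 is optimal.

7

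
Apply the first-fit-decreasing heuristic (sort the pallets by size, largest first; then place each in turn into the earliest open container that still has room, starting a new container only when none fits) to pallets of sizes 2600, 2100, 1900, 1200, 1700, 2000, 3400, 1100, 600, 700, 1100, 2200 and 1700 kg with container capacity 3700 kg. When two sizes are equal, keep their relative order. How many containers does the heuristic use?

Sorted descending: 3400, 2600, 2200, 2100, 2000, 1900, 1700, 1700, 1200, 1100, 1100, 700, 600.
  3400 → container 1 (new)  [load 3400/3700]
  2600 → container 2 (new)  [load 2600/3700]
  2200 → container 3 (new)  [load 2200/3700]
  2100 → container 4 (new)  [load 2100/3700]
  2000 → container 5 (new)  [load 2000/3700]
  1900 → container 6 (new)  [load 1900/3700]
  1700 → container 5  [load 3700/3700]
  1700 → container 6  [load 3600/3700]
  1200 → container 3  [load 3400/3700]
  1100 → container 2  [load 3700/3700]
  1100 → container 4  [load 3200/3700]
  700 → container 7 (new)  [load 700/3700]
  600 → container 7  [load 1300/3700]
7 containers opened.

7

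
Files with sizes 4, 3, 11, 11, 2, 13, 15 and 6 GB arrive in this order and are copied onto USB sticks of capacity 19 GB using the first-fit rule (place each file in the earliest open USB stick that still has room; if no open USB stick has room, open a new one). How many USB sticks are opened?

4

  4 → USB stick 1 (new)  [load 4/19]
  3 → USB stick 1  [load 7/19]
  11 → USB stick 1  [load 18/19]
  11 → USB stick 2 (new)  [load 11/19]
  2 → USB stick 2  [load 13/19]
  13 → USB stick 3 (new)  [load 13/19]
  15 → USB stick 4 (new)  [load 15/19]
  6 → USB stick 2  [load 19/19]
4 USB sticks opened.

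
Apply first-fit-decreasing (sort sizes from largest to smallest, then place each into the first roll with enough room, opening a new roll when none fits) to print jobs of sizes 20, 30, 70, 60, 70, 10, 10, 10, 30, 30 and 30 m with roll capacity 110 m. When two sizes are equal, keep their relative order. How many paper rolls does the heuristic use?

4

Sorted descending: 70, 70, 60, 30, 30, 30, 30, 20, 10, 10, 10.
  70 → roll 1 (new)  [load 70/110]
  70 → roll 2 (new)  [load 70/110]
  60 → roll 3 (new)  [load 60/110]
  30 → roll 1  [load 100/110]
  30 → roll 2  [load 100/110]
  30 → roll 3  [load 90/110]
  30 → roll 4 (new)  [load 30/110]
  20 → roll 3  [load 110/110]
  10 → roll 1  [load 110/110]
  10 → roll 2  [load 110/110]
  10 → roll 4  [load 40/110]
4 paper rolls opened.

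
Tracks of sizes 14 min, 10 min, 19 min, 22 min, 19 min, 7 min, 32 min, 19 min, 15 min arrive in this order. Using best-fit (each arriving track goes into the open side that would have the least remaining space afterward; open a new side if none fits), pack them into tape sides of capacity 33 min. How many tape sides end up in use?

7

  14 → side 1 (new)  [load 14/33]
  10 → side 1  [load 24/33]
  19 → side 2 (new)  [load 19/33]
  22 → side 3 (new)  [load 22/33]
  19 → side 4 (new)  [load 19/33]
  7 → side 1  [load 31/33]
  32 → side 5 (new)  [load 32/33]
  19 → side 6 (new)  [load 19/33]
  15 → side 7 (new)  [load 15/33]
7 tape sides opened.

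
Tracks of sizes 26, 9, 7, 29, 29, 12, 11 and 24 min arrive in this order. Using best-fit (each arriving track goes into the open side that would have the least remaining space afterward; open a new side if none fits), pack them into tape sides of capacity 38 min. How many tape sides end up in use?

  26 → side 1 (new)  [load 26/38]
  9 → side 1  [load 35/38]
  7 → side 2 (new)  [load 7/38]
  29 → side 2  [load 36/38]
  29 → side 3 (new)  [load 29/38]
  12 → side 4 (new)  [load 12/38]
  11 → side 4  [load 23/38]
  24 → side 5 (new)  [load 24/38]
5 tape sides opened.

5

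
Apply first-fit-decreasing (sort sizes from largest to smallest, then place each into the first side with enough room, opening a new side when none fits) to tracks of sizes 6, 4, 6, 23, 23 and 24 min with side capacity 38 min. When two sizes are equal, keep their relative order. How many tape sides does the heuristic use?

3

Sorted descending: 24, 23, 23, 6, 6, 4.
  24 → side 1 (new)  [load 24/38]
  23 → side 2 (new)  [load 23/38]
  23 → side 3 (new)  [load 23/38]
  6 → side 1  [load 30/38]
  6 → side 1  [load 36/38]
  4 → side 2  [load 27/38]
3 tape sides opened.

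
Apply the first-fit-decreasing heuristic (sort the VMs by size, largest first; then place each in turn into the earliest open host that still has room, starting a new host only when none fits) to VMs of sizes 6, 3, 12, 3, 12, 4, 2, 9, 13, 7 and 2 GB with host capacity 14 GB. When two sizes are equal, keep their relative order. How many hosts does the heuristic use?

6

Sorted descending: 13, 12, 12, 9, 7, 6, 4, 3, 3, 2, 2.
  13 → host 1 (new)  [load 13/14]
  12 → host 2 (new)  [load 12/14]
  12 → host 3 (new)  [load 12/14]
  9 → host 4 (new)  [load 9/14]
  7 → host 5 (new)  [load 7/14]
  6 → host 5  [load 13/14]
  4 → host 4  [load 13/14]
  3 → host 6 (new)  [load 3/14]
  3 → host 6  [load 6/14]
  2 → host 2  [load 14/14]
  2 → host 3  [load 14/14]
6 hosts opened.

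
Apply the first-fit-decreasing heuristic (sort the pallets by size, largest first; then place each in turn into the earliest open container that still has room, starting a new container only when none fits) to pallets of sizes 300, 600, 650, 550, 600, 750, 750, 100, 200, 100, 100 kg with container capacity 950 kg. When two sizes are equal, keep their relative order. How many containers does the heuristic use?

6

Sorted descending: 750, 750, 650, 600, 600, 550, 300, 200, 100, 100, 100.
  750 → container 1 (new)  [load 750/950]
  750 → container 2 (new)  [load 750/950]
  650 → container 3 (new)  [load 650/950]
  600 → container 4 (new)  [load 600/950]
  600 → container 5 (new)  [load 600/950]
  550 → container 6 (new)  [load 550/950]
  300 → container 3  [load 950/950]
  200 → container 1  [load 950/950]
  100 → container 2  [load 850/950]
  100 → container 2  [load 950/950]
  100 → container 4  [load 700/950]
6 containers opened.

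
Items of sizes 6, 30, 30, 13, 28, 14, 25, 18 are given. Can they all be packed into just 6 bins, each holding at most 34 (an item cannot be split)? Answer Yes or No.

A valid assignment using 6 bins:
  bin 1: 30 = 30
  bin 2: 30 = 30
  bin 3: 28 + 6 = 34
  bin 4: 25 = 25
  bin 5: 18 + 14 = 32
  bin 6: 13 = 13
Every load is within 34, so 6 bins suffice.

Yes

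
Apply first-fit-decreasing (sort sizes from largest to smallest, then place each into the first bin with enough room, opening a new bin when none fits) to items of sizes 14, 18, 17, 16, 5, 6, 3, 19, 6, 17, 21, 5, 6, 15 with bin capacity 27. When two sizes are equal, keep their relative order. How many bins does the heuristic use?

8

Sorted descending: 21, 19, 18, 17, 17, 16, 15, 14, 6, 6, 6, 5, 5, 3.
  21 → bin 1 (new)  [load 21/27]
  19 → bin 2 (new)  [load 19/27]
  18 → bin 3 (new)  [load 18/27]
  17 → bin 4 (new)  [load 17/27]
  17 → bin 5 (new)  [load 17/27]
  16 → bin 6 (new)  [load 16/27]
  15 → bin 7 (new)  [load 15/27]
  14 → bin 8 (new)  [load 14/27]
  6 → bin 1  [load 27/27]
  6 → bin 2  [load 25/27]
  6 → bin 3  [load 24/27]
  5 → bin 4  [load 22/27]
  5 → bin 4  [load 27/27]
  3 → bin 3  [load 27/27]
8 bins opened.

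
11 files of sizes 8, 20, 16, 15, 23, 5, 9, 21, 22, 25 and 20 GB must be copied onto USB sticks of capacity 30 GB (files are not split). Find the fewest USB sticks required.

8

Total = 25 + 23 + 22 + 21 + 20 + 20 + 16 + 15 + 9 + 8 + 5 = 184 GB.
Lower bound: ⌈184/30⌉ = 7 USB sticks.
A packing using 8 USB sticks:
  USB stick 1: 25 + 5 = 30
  USB stick 2: 23 = 23
  USB stick 3: 22 + 8 = 30
  USB stick 4: 21 + 9 = 30
  USB stick 5: 20 = 20
  USB stick 6: 20 = 20
  USB stick 7: 16 = 16
  USB stick 8: 15 = 15
No arrangement into 7 USB sticks stays within capacity, so 8 is optimal.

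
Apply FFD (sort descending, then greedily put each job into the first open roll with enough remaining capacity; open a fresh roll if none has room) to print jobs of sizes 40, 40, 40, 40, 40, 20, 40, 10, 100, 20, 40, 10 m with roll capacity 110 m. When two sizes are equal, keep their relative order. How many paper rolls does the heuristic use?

5

Sorted descending: 100, 40, 40, 40, 40, 40, 40, 40, 20, 20, 10, 10.
  100 → roll 1 (new)  [load 100/110]
  40 → roll 2 (new)  [load 40/110]
  40 → roll 2  [load 80/110]
  40 → roll 3 (new)  [load 40/110]
  40 → roll 3  [load 80/110]
  40 → roll 4 (new)  [load 40/110]
  40 → roll 4  [load 80/110]
  40 → roll 5 (new)  [load 40/110]
  20 → roll 2  [load 100/110]
  20 → roll 3  [load 100/110]
  10 → roll 1  [load 110/110]
  10 → roll 2  [load 110/110]
5 paper rolls opened.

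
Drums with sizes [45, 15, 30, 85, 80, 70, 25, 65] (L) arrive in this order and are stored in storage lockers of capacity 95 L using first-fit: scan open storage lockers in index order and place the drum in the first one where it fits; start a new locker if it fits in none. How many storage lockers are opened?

5

  45 → locker 1 (new)  [load 45/95]
  15 → locker 1  [load 60/95]
  30 → locker 1  [load 90/95]
  85 → locker 2 (new)  [load 85/95]
  80 → locker 3 (new)  [load 80/95]
  70 → locker 4 (new)  [load 70/95]
  25 → locker 4  [load 95/95]
  65 → locker 5 (new)  [load 65/95]
5 storage lockers opened.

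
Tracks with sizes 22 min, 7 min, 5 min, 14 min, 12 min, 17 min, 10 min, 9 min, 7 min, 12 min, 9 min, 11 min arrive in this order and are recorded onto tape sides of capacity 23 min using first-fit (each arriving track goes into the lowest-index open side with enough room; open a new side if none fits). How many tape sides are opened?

7

  22 → side 1 (new)  [load 22/23]
  7 → side 2 (new)  [load 7/23]
  5 → side 2  [load 12/23]
  14 → side 3 (new)  [load 14/23]
  12 → side 4 (new)  [load 12/23]
  17 → side 5 (new)  [load 17/23]
  10 → side 2  [load 22/23]
  9 → side 3  [load 23/23]
  7 → side 4  [load 19/23]
  12 → side 6 (new)  [load 12/23]
  9 → side 6  [load 21/23]
  11 → side 7 (new)  [load 11/23]
7 tape sides opened.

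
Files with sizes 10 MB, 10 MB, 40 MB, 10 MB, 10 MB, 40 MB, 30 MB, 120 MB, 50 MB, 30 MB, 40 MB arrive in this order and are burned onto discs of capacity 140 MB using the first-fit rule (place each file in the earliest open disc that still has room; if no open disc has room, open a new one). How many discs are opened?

  10 → disc 1 (new)  [load 10/140]
  10 → disc 1  [load 20/140]
  40 → disc 1  [load 60/140]
  10 → disc 1  [load 70/140]
  10 → disc 1  [load 80/140]
  40 → disc 1  [load 120/140]
  30 → disc 2 (new)  [load 30/140]
  120 → disc 3 (new)  [load 120/140]
  50 → disc 2  [load 80/140]
  30 → disc 2  [load 110/140]
  40 → disc 4 (new)  [load 40/140]
4 discs opened.

4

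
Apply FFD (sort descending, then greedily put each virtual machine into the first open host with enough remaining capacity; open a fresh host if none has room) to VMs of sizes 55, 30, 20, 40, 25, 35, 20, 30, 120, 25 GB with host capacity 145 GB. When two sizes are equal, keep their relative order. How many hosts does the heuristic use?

Sorted descending: 120, 55, 40, 35, 30, 30, 25, 25, 20, 20.
  120 → host 1 (new)  [load 120/145]
  55 → host 2 (new)  [load 55/145]
  40 → host 2  [load 95/145]
  35 → host 2  [load 130/145]
  30 → host 3 (new)  [load 30/145]
  30 → host 3  [load 60/145]
  25 → host 1  [load 145/145]
  25 → host 3  [load 85/145]
  20 → host 3  [load 105/145]
  20 → host 3  [load 125/145]
3 hosts opened.

3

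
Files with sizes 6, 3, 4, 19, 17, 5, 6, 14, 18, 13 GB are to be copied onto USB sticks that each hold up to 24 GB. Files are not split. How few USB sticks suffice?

Total = 19 + 18 + 17 + 14 + 13 + 6 + 6 + 5 + 4 + 3 = 105 GB.
Lower bound: ⌈105/24⌉ = 5 USB sticks.
A packing using 5 USB sticks:
  USB stick 1: 19 + 5 = 24
  USB stick 2: 18 + 6 = 24
  USB stick 3: 17 + 6 = 23
  USB stick 4: 14 + 4 + 3 = 21
  USB stick 5: 13 = 13
This matches the lower bound, so 5 is optimal.

5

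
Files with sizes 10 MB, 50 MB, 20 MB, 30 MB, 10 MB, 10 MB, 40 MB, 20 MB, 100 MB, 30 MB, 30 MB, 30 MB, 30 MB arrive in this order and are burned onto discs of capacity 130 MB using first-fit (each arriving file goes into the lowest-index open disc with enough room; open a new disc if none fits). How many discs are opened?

4

  10 → disc 1 (new)  [load 10/130]
  50 → disc 1  [load 60/130]
  20 → disc 1  [load 80/130]
  30 → disc 1  [load 110/130]
  10 → disc 1  [load 120/130]
  10 → disc 1  [load 130/130]
  40 → disc 2 (new)  [load 40/130]
  20 → disc 2  [load 60/130]
  100 → disc 3 (new)  [load 100/130]
  30 → disc 2  [load 90/130]
  30 → disc 2  [load 120/130]
  30 → disc 3  [load 130/130]
  30 → disc 4 (new)  [load 30/130]
4 discs opened.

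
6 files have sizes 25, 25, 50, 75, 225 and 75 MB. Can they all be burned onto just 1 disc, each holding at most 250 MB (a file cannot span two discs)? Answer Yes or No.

Total = 475 MB; ⌈475/250⌉ = 2.
At least 2 discs are required, but only 1 is allowed.

No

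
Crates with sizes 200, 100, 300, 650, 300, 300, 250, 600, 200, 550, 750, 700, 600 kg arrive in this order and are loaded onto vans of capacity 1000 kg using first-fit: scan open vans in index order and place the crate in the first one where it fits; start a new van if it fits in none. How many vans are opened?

  200 → van 1 (new)  [load 200/1000]
  100 → van 1  [load 300/1000]
  300 → van 1  [load 600/1000]
  650 → van 2 (new)  [load 650/1000]
  300 → van 1  [load 900/1000]
  300 → van 2  [load 950/1000]
  250 → van 3 (new)  [load 250/1000]
  600 → van 3  [load 850/1000]
  200 → van 4 (new)  [load 200/1000]
  550 → van 4  [load 750/1000]
  750 → van 5 (new)  [load 750/1000]
  700 → van 6 (new)  [load 700/1000]
  600 → van 7 (new)  [load 600/1000]
7 vans opened.

7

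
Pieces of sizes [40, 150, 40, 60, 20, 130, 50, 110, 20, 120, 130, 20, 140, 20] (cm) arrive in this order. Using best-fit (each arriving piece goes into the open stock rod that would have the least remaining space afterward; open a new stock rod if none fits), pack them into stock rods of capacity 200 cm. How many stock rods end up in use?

7

  40 → stock rod 1 (new)  [load 40/200]
  150 → stock rod 1  [load 190/200]
  40 → stock rod 2 (new)  [load 40/200]
  60 → stock rod 2  [load 100/200]
  20 → stock rod 2  [load 120/200]
  130 → stock rod 3 (new)  [load 130/200]
  50 → stock rod 3  [load 180/200]
  110 → stock rod 4 (new)  [load 110/200]
  20 → stock rod 3  [load 200/200]
  120 → stock rod 5 (new)  [load 120/200]
  130 → stock rod 6 (new)  [load 130/200]
  20 → stock rod 6  [load 150/200]
  140 → stock rod 7 (new)  [load 140/200]
  20 → stock rod 6  [load 170/200]
7 stock rods opened.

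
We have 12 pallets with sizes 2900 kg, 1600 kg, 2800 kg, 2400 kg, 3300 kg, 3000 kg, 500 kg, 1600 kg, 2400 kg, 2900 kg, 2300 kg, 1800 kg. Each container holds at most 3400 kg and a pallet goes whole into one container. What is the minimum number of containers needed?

Total = 3300 + 3000 + 2900 + 2900 + 2800 + 2400 + 2400 + 2300 + 1800 + 1600 + 1600 + 500 = 27500 kg.
Lower bound: ⌈27500/3400⌉ = 9 containers.
A packing using 10 containers:
  container 1: 3300 = 3300
  container 2: 3000 = 3000
  container 3: 2900 + 500 = 3400
  container 4: 2900 = 2900
  container 5: 2800 = 2800
  container 6: 2400 = 2400
  container 7: 2400 = 2400
  container 8: 2300 = 2300
  container 9: 1800 + 1600 = 3400
  container 10: 1600 = 1600
No arrangement into 9 containers stays within capacity, so 10 is optimal.

10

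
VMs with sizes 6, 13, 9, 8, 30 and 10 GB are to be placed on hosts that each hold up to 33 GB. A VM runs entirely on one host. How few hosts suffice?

3

Total = 30 + 13 + 10 + 9 + 8 + 6 = 76 GB.
Lower bound: ⌈76/33⌉ = 3 hosts.
A packing using 3 hosts:
  host 1: 30 = 30
  host 2: 13 + 10 + 9 = 32
  host 3: 8 + 6 = 14
This matches the lower bound, so 3 is optimal.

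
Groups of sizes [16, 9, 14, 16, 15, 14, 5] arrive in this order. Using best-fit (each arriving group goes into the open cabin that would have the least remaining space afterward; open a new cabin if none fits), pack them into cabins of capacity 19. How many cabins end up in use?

6

  16 → cabin 1 (new)  [load 16/19]
  9 → cabin 2 (new)  [load 9/19]
  14 → cabin 3 (new)  [load 14/19]
  16 → cabin 4 (new)  [load 16/19]
  15 → cabin 5 (new)  [load 15/19]
  14 → cabin 6 (new)  [load 14/19]
  5 → cabin 3  [load 19/19]
6 cabins opened.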